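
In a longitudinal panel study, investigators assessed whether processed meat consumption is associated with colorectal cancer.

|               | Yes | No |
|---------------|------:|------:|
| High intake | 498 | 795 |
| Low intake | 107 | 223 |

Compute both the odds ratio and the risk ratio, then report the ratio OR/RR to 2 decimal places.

Cells: a = 498, b = 795, c = 107, d = 223.
OR = (498·223)/(795·107) = 111054/85065 = 1.30552
Risk in exposed = 498/1293 = 0.38515; risk in unexposed = 107/330 = 0.32424; RR = 1.18785
OR/RR = 1.30552 / 1.18785 = 1.09906
The outcome is not rare, so the OR lies further from 1 than the RR.

1.10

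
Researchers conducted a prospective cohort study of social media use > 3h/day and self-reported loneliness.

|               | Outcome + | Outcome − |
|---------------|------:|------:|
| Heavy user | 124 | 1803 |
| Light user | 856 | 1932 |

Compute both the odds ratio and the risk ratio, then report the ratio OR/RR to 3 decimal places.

Cells: a = 124, b = 1803, c = 856, d = 1932.
OR = (124·1932)/(1803·856) = 239568/1543368 = 0.15522
Risk in exposed = 124/1927 = 0.06435; risk in unexposed = 856/2788 = 0.30703; RR = 0.20958
OR/RR = 0.15522 / 0.20958 = 0.74063
The outcome is not rare, so the OR lies further from 1 than the RR.

0.741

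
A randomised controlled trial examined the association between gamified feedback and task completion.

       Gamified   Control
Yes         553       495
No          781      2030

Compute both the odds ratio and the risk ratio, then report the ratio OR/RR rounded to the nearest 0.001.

Reading the table with exposure as columns: a = 553 (Gamified, case), b = 781 (Gamified, non-case), c = 495 (Control, case), d = 2030.
OR = (553·2030)/(781·495) = 1122590/386595 = 2.90379
Risk in exposed = 553/1334 = 0.41454; risk in unexposed = 495/2525 = 0.19604; RR = 2.11459
OR/RR = 2.90379 / 2.11459 = 1.37322
The outcome is not rare, so the OR lies further from 1 than the RR.

1.373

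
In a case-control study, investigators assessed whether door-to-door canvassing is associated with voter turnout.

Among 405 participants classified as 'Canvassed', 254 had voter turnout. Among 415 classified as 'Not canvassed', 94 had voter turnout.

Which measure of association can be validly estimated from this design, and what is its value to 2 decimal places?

5.74

From the description: a = 254, b = 151, c = 94, d = 321.
This is a case-control study: participants were sampled on outcome status, so risks in the source population cannot be estimated directly — relative risk is not valid here. The odds ratio is the appropriate measure.
OR = (a·d)/(b·c) = (254 × 321) / (151 × 94) = 81534 / 14194 = 5.74426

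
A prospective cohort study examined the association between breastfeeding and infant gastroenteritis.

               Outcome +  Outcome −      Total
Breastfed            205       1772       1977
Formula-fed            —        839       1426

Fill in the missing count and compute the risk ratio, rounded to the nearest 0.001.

0.252

The missing cell is in the unexposed row: 1426 − 839 = 587.
So a = 205, b = 1772, c = 587, d = 839.
RR = [a/(a+b)] / [c/(c+d)] = (205/1977) / (587/1426) = 0.10369/0.41164 = 0.25190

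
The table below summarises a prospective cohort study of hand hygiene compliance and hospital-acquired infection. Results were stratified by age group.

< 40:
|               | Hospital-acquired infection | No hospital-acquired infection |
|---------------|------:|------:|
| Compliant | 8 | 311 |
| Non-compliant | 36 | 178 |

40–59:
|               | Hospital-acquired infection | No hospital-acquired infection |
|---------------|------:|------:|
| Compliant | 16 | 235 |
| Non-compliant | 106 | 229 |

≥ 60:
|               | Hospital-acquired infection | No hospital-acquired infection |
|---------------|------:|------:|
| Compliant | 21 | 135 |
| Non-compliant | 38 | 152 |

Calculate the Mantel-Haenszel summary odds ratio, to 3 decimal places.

OR_MH = Σ(aᵢdᵢ/nᵢ) / Σ(bᵢcᵢ/nᵢ), where nᵢ is the stratum total.
Stratum 1 (< 40): n = 533; a·d/n = 8·178/533 = 2.6717; b·c/n = 311·36/533 = 21.0056
Stratum 2 (40–59): n = 586; a·d/n = 16·229/586 = 6.2526; b·c/n = 235·106/586 = 42.5085
Stratum 3 (≥ 60): n = 346; a·d/n = 21·152/346 = 9.2254; b·c/n = 135·38/346 = 14.8266
OR_MH = (2.6717 + 6.2526 + 9.2254) / (21.0056 + 42.5085 + 14.8266) = 18.1497 / 78.3408 = 0.23168

0.232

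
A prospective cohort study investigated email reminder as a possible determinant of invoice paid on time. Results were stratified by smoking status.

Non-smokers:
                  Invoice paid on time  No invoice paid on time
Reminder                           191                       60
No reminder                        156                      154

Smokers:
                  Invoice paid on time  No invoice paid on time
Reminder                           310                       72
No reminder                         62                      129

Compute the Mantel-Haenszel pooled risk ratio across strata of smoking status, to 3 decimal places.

1.880

RR_MH = Σ(aᵢ·n₀ᵢ/nᵢ) / Σ(cᵢ·n₁ᵢ/nᵢ), with n₁ᵢ = aᵢ+bᵢ (exposed), n₀ᵢ = cᵢ+dᵢ (unexposed), nᵢ = n₁ᵢ+n₀ᵢ.
Stratum 1 (Non-smokers): n₁ = 251, n₀ = 310, n = 561; a·n₀/n = 191·310/561 = 105.5437; c·n₁/n = 156·251/561 = 69.7968
Stratum 2 (Smokers): n₁ = 382, n₀ = 191, n = 573; a·n₀/n = 310·191/573 = 103.3333; c·n₁/n = 62·382/573 = 41.3333
RR_MH = (105.5437 + 103.3333) / (69.7968 + 41.3333) = 208.8770 / 111.1301 = 1.87957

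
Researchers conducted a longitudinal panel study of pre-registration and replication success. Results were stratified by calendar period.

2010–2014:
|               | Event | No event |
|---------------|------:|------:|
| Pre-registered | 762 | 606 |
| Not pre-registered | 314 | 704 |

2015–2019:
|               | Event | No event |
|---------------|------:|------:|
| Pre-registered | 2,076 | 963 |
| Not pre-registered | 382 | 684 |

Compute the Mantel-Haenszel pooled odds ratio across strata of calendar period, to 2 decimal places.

3.37

OR_MH = Σ(aᵢdᵢ/nᵢ) / Σ(bᵢcᵢ/nᵢ), where nᵢ is the stratum total.
Stratum 1 (2010–2014): n = 2386; a·d/n = 762·704/2386 = 224.8315; b·c/n = 606·314/2386 = 79.7502
Stratum 2 (2015–2019): n = 4105; a·d/n = 2076·684/4105 = 345.9157; b·c/n = 963·382/4105 = 89.6141
OR_MH = (224.8315 + 345.9157) / (79.7502 + 89.6141) = 570.7472 / 169.3643 = 3.36994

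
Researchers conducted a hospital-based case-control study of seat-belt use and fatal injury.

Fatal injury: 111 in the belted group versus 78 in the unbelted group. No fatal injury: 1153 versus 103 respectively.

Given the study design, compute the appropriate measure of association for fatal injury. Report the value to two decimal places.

0.13

From the description: a = 111, b = 1153, c = 78, d = 103.
This is a hospital-based case-control study: participants were sampled on outcome status, so risks in the source population cannot be estimated directly — relative risk is not valid here. The odds ratio is the appropriate measure.
OR = (a·d)/(b·c) = (111 × 103) / (1153 × 78) = 11433 / 89934 = 0.12713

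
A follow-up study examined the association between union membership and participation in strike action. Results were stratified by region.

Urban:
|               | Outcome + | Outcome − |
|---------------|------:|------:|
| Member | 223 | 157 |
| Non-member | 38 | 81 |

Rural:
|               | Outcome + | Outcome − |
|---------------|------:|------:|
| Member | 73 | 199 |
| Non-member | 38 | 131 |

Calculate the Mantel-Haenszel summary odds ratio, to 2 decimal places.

OR_MH = Σ(aᵢdᵢ/nᵢ) / Σ(bᵢcᵢ/nᵢ), where nᵢ is the stratum total.
Stratum 1 (Urban): n = 499; a·d/n = 223·81/499 = 36.1984; b·c/n = 157·38/499 = 11.9559
Stratum 2 (Rural): n = 441; a·d/n = 73·131/441 = 21.6848; b·c/n = 199·38/441 = 17.1474
OR_MH = (36.1984 + 21.6848) / (11.9559 + 17.1474) = 57.8832 / 29.1033 = 1.98889

1.99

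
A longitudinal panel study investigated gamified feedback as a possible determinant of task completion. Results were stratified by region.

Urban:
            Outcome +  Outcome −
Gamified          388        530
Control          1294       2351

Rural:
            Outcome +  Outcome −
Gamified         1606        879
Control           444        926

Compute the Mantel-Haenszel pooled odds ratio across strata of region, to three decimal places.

OR_MH = Σ(aᵢdᵢ/nᵢ) / Σ(bᵢcᵢ/nᵢ), where nᵢ is the stratum total.
Stratum 1 (Urban): n = 4563; a·d/n = 388·2351/4563 = 199.9097; b·c/n = 530·1294/4563 = 150.3002
Stratum 2 (Rural): n = 3855; a·d/n = 1606·926/3855 = 385.7733; b·c/n = 879·444/3855 = 101.2389
OR_MH = (199.9097 + 385.7733) / (150.3002 + 101.2389) = 585.6830 / 251.5392 = 2.32840

2.328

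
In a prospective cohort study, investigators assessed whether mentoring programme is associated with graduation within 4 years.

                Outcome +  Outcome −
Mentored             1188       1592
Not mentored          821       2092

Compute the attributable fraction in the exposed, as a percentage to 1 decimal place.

34.0

Cells: a = 1188, b = 1592, c = 821, d = 2092.
Risk in exposed = 1188/2780 = 0.42734; risk in unexposed = 821/2913 = 0.28184.
RR = 0.42734/0.28184 = 1.51624
AR% = (RR − 1)/RR × 100 = (1.51624 − 1)/1.51624 × 100 = 34.0475%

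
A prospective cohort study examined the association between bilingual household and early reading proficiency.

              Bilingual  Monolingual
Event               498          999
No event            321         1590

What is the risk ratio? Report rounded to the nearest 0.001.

Reading the table with exposure as columns: a = 498 (Bilingual, case), b = 321 (Bilingual, non-case), c = 999 (Monolingual, case), d = 1590.
Risk in exposed = 498/819 = 0.60806; risk in unexposed = 999/2589 = 0.38586.
RR = 0.60806 / 0.38586 = 1.57584
The risk among the exposed is 1.58 times that among the unexposed.

1.576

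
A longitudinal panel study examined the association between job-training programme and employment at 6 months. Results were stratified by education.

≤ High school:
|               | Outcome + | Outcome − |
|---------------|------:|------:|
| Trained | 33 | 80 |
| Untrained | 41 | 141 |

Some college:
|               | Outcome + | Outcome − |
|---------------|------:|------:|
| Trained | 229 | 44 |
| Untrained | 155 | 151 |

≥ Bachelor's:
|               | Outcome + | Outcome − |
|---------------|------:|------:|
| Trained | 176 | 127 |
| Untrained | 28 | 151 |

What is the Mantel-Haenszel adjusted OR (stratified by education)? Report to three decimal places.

4.315

OR_MH = Σ(aᵢdᵢ/nᵢ) / Σ(bᵢcᵢ/nᵢ), where nᵢ is the stratum total.
Stratum 1 (≤ High school): n = 295; a·d/n = 33·141/295 = 15.7729; b·c/n = 80·41/295 = 11.1186
Stratum 2 (Some college): n = 579; a·d/n = 229·151/579 = 59.7219; b·c/n = 44·155/579 = 11.7789
Stratum 3 (≥ Bachelor's): n = 482; a·d/n = 176·151/482 = 55.1369; b·c/n = 127·28/482 = 7.3776
OR_MH = (15.7729 + 59.7219 + 55.1369) / (11.1186 + 11.7789 + 7.3776) = 130.6317 / 30.2752 = 4.31482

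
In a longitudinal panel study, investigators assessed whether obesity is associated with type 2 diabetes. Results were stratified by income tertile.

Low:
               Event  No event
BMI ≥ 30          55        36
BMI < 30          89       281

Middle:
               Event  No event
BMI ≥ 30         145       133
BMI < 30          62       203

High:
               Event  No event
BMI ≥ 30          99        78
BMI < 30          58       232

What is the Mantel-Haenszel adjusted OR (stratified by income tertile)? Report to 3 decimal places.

4.302

OR_MH = Σ(aᵢdᵢ/nᵢ) / Σ(bᵢcᵢ/nᵢ), where nᵢ is the stratum total.
Stratum 1 (Low): n = 461; a·d/n = 55·281/461 = 33.5249; b·c/n = 36·89/461 = 6.9501
Stratum 2 (Middle): n = 543; a·d/n = 145·203/543 = 54.2081; b·c/n = 133·62/543 = 15.1860
Stratum 3 (High): n = 467; a·d/n = 99·232/467 = 49.1820; b·c/n = 78·58/467 = 9.6874
OR_MH = (33.5249 + 54.2081 + 49.1820) / (6.9501 + 15.1860 + 9.6874) = 136.9151 / 31.8235 = 4.30233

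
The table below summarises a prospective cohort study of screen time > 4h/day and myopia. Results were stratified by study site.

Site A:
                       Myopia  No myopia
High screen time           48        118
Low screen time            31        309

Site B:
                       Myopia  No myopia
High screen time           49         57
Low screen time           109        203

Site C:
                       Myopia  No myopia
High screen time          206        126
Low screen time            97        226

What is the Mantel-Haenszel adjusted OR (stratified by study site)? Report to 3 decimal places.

3.047

OR_MH = Σ(aᵢdᵢ/nᵢ) / Σ(bᵢcᵢ/nᵢ), where nᵢ is the stratum total.
Stratum 1 (Site A): n = 506; a·d/n = 48·309/506 = 29.3123; b·c/n = 118·31/506 = 7.2292
Stratum 2 (Site B): n = 418; a·d/n = 49·203/418 = 23.7967; b·c/n = 57·109/418 = 14.8636
Stratum 3 (Site C): n = 655; a·d/n = 206·226/655 = 71.0779; b·c/n = 126·97/655 = 18.6595
OR_MH = (29.3123 + 23.7967 + 71.0779) / (7.2292 + 14.8636 + 18.6595) = 124.1868 / 40.7524 = 3.04735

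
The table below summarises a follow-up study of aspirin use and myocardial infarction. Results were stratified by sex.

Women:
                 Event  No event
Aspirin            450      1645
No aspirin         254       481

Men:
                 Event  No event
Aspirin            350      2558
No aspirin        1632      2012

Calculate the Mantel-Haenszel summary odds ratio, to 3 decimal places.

OR_MH = Σ(aᵢdᵢ/nᵢ) / Σ(bᵢcᵢ/nᵢ), where nᵢ is the stratum total.
Stratum 1 (Women): n = 2830; a·d/n = 450·481/2830 = 76.4841; b·c/n = 1645·254/2830 = 147.6431
Stratum 2 (Men): n = 6552; a·d/n = 350·2012/6552 = 107.4786; b·c/n = 2558·1632/6552 = 637.1575
OR_MH = (76.4841 + 107.4786) / (147.6431 + 637.1575) = 183.9627 / 784.8006 = 0.23441

0.234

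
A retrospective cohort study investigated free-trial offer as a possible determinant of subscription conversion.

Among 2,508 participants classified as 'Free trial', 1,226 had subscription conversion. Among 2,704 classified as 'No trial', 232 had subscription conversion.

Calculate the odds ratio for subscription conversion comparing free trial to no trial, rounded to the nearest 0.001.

10.190

From the description: a = 1226, b = 1282, c = 232, d = 2472.
OR = (a·d)/(b·c) = (1226 × 2472) / (1282 × 232) = 3030672 / 297424 = 10.18974
The odds of subscription conversion are about 10.19 times as high in the free trial group.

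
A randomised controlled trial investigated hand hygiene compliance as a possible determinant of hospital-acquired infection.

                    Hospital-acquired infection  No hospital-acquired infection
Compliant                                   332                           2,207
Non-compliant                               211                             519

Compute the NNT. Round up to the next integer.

Risk in treated group = 332/2539 = 0.13076; risk in control = 211/730 = 0.28904.
Absolute risk reduction = 0.28904 − 0.13076 = 0.15828
NNT = 1 / ARR = 1 / 0.15828 = 6.318 → round up → 7

7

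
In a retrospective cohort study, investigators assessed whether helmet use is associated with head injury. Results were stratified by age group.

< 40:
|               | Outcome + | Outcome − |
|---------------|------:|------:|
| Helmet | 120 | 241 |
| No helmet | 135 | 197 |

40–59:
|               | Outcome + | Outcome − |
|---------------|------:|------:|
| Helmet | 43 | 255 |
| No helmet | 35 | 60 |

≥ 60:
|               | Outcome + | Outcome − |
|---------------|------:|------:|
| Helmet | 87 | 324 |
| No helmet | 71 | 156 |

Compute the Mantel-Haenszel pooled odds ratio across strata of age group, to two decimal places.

OR_MH = Σ(aᵢdᵢ/nᵢ) / Σ(bᵢcᵢ/nᵢ), where nᵢ is the stratum total.
Stratum 1 (< 40): n = 693; a·d/n = 120·197/693 = 34.1126; b·c/n = 241·135/693 = 46.9481
Stratum 2 (40–59): n = 393; a·d/n = 43·60/393 = 6.5649; b·c/n = 255·35/393 = 22.7099
Stratum 3 (≥ 60): n = 638; a·d/n = 87·156/638 = 21.2727; b·c/n = 324·71/638 = 36.0564
OR_MH = (34.1126 + 6.5649 + 21.2727) / (46.9481 + 22.7099 + 36.0564) = 61.9502 / 105.7144 = 0.58601

0.59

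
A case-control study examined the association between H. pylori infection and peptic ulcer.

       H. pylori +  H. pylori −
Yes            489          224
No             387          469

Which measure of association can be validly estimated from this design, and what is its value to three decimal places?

2.646

Reading the table with exposure as columns: a = 489 (H. pylori +, case), b = 387 (H. pylori +, non-case), c = 224 (H. pylori −, case), d = 469.
This is a case-control study: participants were sampled on outcome status, so risks in the source population cannot be estimated directly — relative risk is not valid here. The odds ratio is the appropriate measure.
OR = (a·d)/(b·c) = (489 × 469) / (387 × 224) = 229341 / 86688 = 2.64559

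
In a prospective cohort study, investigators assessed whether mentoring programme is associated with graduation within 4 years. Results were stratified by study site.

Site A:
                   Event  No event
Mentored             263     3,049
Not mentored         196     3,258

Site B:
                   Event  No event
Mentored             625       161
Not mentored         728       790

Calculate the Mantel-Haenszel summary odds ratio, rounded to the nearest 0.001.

OR_MH = Σ(aᵢdᵢ/nᵢ) / Σ(bᵢcᵢ/nᵢ), where nᵢ is the stratum total.
Stratum 1 (Site A): n = 6766; a·d/n = 263·3258/6766 = 126.6411; b·c/n = 3049·196/6766 = 88.3246
Stratum 2 (Site B): n = 2304; a·d/n = 625·790/2304 = 214.3012; b·c/n = 161·728/2304 = 50.8715
OR_MH = (126.6411 + 214.3012) / (88.3246 + 50.8715) = 340.9424 / 139.1961 = 2.44937

2.449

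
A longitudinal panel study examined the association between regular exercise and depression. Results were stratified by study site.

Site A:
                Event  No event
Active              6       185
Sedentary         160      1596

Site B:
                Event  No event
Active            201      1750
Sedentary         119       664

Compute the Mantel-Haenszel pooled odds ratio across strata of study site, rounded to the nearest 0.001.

OR_MH = Σ(aᵢdᵢ/nᵢ) / Σ(bᵢcᵢ/nᵢ), where nᵢ is the stratum total.
Stratum 1 (Site A): n = 1947; a·d/n = 6·1596/1947 = 4.9183; b·c/n = 185·160/1947 = 15.2029
Stratum 2 (Site B): n = 2734; a·d/n = 201·664/2734 = 48.8164; b·c/n = 1750·119/2734 = 76.1704
OR_MH = (4.9183 + 48.8164) / (15.2029 + 76.1704) = 53.7347 / 91.3733 = 0.58808

0.588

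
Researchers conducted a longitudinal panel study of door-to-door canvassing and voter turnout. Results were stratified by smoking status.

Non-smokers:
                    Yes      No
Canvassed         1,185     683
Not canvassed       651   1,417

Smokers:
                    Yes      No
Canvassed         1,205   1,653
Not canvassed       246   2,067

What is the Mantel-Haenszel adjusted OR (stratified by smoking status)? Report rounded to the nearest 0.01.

4.74

OR_MH = Σ(aᵢdᵢ/nᵢ) / Σ(bᵢcᵢ/nᵢ), where nᵢ is the stratum total.
Stratum 1 (Non-smokers): n = 3936; a·d/n = 1185·1417/3936 = 426.6120; b·c/n = 683·651/3936 = 112.9657
Stratum 2 (Smokers): n = 5171; a·d/n = 1205·2067/5171 = 481.6738; b·c/n = 1653·246/5171 = 78.6382
OR_MH = (426.6120 + 481.6738) / (112.9657 + 78.6382) = 908.2858 / 191.6039 = 4.74044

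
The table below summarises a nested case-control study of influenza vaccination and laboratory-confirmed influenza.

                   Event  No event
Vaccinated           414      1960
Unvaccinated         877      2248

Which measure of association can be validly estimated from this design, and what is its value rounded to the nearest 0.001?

Cells: a = 414, b = 1960, c = 877, d = 2248.
This is a nested case-control study: participants were sampled on outcome status, so risks in the source population cannot be estimated directly — relative risk is not valid here. The odds ratio is the appropriate measure.
OR = (a·d)/(b·c) = (414 × 2248) / (1960 × 877) = 930672 / 1718920 = 0.54143

0.541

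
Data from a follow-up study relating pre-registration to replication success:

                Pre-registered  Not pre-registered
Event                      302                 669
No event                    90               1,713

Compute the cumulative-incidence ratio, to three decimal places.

2.743

Reading the table with exposure as columns: a = 302 (Pre-registered, case), b = 90 (Pre-registered, non-case), c = 669 (Not pre-registered, case), d = 1713.
Risk in exposed = 302/392 = 0.77041; risk in unexposed = 669/2382 = 0.28086.
RR = 0.77041 / 0.28086 = 2.74307
The risk among the exposed is 2.74 times that among the unexposed.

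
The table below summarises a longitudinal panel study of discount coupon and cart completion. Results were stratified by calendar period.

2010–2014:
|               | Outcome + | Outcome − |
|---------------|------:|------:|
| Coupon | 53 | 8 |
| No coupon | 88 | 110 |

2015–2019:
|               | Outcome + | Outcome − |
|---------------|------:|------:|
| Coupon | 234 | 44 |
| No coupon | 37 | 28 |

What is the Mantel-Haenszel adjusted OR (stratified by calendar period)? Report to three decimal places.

5.575

OR_MH = Σ(aᵢdᵢ/nᵢ) / Σ(bᵢcᵢ/nᵢ), where nᵢ is the stratum total.
Stratum 1 (2010–2014): n = 259; a·d/n = 53·110/259 = 22.5097; b·c/n = 8·88/259 = 2.7181
Stratum 2 (2015–2019): n = 343; a·d/n = 234·28/343 = 19.1020; b·c/n = 44·37/343 = 4.7464
OR_MH = (22.5097 + 19.1020) / (2.7181 + 4.7464) = 41.6117 / 7.4645 = 5.57461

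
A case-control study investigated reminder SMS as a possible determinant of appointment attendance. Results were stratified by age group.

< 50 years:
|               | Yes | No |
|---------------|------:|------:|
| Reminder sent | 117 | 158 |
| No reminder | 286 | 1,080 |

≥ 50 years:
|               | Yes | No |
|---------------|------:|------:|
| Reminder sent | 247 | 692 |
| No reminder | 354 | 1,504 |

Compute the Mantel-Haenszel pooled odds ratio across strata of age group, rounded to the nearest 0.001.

OR_MH = Σ(aᵢdᵢ/nᵢ) / Σ(bᵢcᵢ/nᵢ), where nᵢ is the stratum total.
Stratum 1 (< 50 years): n = 1641; a·d/n = 117·1080/1641 = 77.0018; b·c/n = 158·286/1641 = 27.5369
Stratum 2 (≥ 50 years): n = 2797; a·d/n = 247·1504/2797 = 132.8166; b·c/n = 692·354/2797 = 87.5824
OR_MH = (77.0018 + 132.8166) / (27.5369 + 87.5824) = 209.8184 / 115.1193 = 1.82262

1.823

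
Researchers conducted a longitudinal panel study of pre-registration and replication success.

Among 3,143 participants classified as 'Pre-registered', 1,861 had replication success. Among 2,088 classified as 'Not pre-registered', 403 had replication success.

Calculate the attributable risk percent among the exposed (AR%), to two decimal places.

67.40

From the description: a = 1861, b = 1282, c = 403, d = 1685.
Risk in exposed = 1861/3143 = 0.59211; risk in unexposed = 403/2088 = 0.19301.
RR = 0.59211/0.19301 = 3.06780
AR% = (RR − 1)/RR × 100 = (3.06780 − 1)/3.06780 × 100 = 67.4034%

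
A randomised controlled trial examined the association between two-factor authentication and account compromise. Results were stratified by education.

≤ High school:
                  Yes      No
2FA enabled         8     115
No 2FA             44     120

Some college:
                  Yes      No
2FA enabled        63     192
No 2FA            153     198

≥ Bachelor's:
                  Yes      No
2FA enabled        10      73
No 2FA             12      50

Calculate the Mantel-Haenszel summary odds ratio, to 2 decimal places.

0.38

OR_MH = Σ(aᵢdᵢ/nᵢ) / Σ(bᵢcᵢ/nᵢ), where nᵢ is the stratum total.
Stratum 1 (≤ High school): n = 287; a·d/n = 8·120/287 = 3.3449; b·c/n = 115·44/287 = 17.6307
Stratum 2 (Some college): n = 606; a·d/n = 63·198/606 = 20.5842; b·c/n = 192·153/606 = 48.4752
Stratum 3 (≥ Bachelor's): n = 145; a·d/n = 10·50/145 = 3.4483; b·c/n = 73·12/145 = 6.0414
OR_MH = (3.3449 + 20.5842 + 3.4483) / (17.6307 + 48.4752 + 6.0414) = 27.3774 / 72.1473 = 0.37947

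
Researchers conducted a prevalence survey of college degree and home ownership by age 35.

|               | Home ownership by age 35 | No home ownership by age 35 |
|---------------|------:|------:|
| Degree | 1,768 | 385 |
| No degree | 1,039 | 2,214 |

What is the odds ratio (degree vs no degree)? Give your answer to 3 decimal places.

9.786

Cells: a = 1768, b = 385, c = 1039, d = 2214.
OR = (a·d)/(b·c) = (1768 × 2214) / (385 × 1039) = 3914352 / 400015 = 9.78551
The odds of home ownership by age 35 are about 9.79 times as high in the degree group.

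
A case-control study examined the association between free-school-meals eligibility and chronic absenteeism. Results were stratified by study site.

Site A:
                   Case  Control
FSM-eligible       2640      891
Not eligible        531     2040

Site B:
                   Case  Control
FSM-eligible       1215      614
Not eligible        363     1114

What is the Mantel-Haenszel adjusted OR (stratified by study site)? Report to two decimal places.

OR_MH = Σ(aᵢdᵢ/nᵢ) / Σ(bᵢcᵢ/nᵢ), where nᵢ is the stratum total.
Stratum 1 (Site A): n = 6102; a·d/n = 2640·2040/6102 = 882.5959; b·c/n = 891·531/6102 = 77.5354
Stratum 2 (Site B): n = 3306; a·d/n = 1215·1114/3306 = 409.4102; b·c/n = 614·363/3306 = 67.4174
OR_MH = (882.5959 + 409.4102) / (77.5354 + 67.4174) = 1292.0060 / 144.9528 = 8.91329

8.91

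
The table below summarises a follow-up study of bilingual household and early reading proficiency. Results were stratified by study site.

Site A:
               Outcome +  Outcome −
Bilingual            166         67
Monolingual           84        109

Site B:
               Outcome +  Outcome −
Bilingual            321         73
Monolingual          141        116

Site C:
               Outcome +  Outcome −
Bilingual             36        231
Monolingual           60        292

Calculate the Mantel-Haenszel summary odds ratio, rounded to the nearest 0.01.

OR_MH = Σ(aᵢdᵢ/nᵢ) / Σ(bᵢcᵢ/nᵢ), where nᵢ is the stratum total.
Stratum 1 (Site A): n = 426; a·d/n = 166·109/426 = 42.4742; b·c/n = 67·84/426 = 13.2113
Stratum 2 (Site B): n = 651; a·d/n = 321·116/651 = 57.1982; b·c/n = 73·141/651 = 15.8111
Stratum 3 (Site C): n = 619; a·d/n = 36·292/619 = 16.9822; b·c/n = 231·60/619 = 22.3910
OR_MH = (42.4742 + 57.1982 + 16.9822) / (13.2113 + 15.8111 + 22.3910) = 116.6546 / 51.4133 = 2.26896

2.27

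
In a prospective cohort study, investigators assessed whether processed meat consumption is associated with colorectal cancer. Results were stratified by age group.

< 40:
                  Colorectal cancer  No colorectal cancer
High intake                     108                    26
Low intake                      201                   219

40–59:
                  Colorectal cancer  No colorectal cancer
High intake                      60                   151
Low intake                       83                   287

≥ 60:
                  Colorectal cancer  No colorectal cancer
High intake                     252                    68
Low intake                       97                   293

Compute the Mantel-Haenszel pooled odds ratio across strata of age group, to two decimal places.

OR_MH = Σ(aᵢdᵢ/nᵢ) / Σ(bᵢcᵢ/nᵢ), where nᵢ is the stratum total.
Stratum 1 (< 40): n = 554; a·d/n = 108·219/554 = 42.6931; b·c/n = 26·201/554 = 9.4332
Stratum 2 (40–59): n = 581; a·d/n = 60·287/581 = 29.6386; b·c/n = 151·83/581 = 21.5714
Stratum 3 (≥ 60): n = 710; a·d/n = 252·293/710 = 103.9944; b·c/n = 68·97/710 = 9.2901
OR_MH = (42.6931 + 29.6386 + 103.9944) / (9.4332 + 21.5714 + 9.2901) = 176.3261 / 40.2948 = 4.37590

4.38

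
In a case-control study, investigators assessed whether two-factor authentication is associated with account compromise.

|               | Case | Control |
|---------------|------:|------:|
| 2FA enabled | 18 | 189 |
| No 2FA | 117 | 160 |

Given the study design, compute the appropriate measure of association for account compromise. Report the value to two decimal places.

Cells: a = 18, b = 189, c = 117, d = 160.
This is a case-control study: participants were sampled on outcome status, so risks in the source population cannot be estimated directly — relative risk is not valid here. The odds ratio is the appropriate measure.
OR = (a·d)/(b·c) = (18 × 160) / (189 × 117) = 2880 / 22113 = 0.13024

0.13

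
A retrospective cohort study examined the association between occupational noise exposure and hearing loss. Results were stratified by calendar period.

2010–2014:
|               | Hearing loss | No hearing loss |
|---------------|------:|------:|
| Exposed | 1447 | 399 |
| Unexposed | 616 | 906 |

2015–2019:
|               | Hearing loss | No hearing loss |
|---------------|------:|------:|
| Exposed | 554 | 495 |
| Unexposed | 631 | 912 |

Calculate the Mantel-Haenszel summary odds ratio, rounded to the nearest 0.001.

OR_MH = Σ(aᵢdᵢ/nᵢ) / Σ(bᵢcᵢ/nᵢ), where nᵢ is the stratum total.
Stratum 1 (2010–2014): n = 3368; a·d/n = 1447·906/3368 = 389.2464; b·c/n = 399·616/3368 = 72.9762
Stratum 2 (2015–2019): n = 2592; a·d/n = 554·912/2592 = 194.9259; b·c/n = 495·631/2592 = 120.5035
OR_MH = (389.2464 + 194.9259) / (72.9762 + 120.5035) = 584.1724 / 193.4797 = 3.01930

3.019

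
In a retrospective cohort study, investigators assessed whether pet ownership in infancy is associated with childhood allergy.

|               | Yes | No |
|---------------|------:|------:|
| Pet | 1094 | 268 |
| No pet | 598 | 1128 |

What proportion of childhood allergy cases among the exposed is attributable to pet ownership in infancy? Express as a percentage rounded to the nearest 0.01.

56.87

Cells: a = 1094, b = 268, c = 598, d = 1128.
Risk in exposed = 1094/1362 = 0.80323; risk in unexposed = 598/1726 = 0.34647.
RR = 0.80323/0.34647 = 2.31835
AR% = (RR − 1)/RR × 100 = (2.31835 − 1)/2.31835 × 100 = 56.8660%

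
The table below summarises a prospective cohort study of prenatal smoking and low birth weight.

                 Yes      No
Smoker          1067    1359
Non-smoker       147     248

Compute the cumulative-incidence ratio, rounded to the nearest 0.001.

Cells: a = 1067, b = 1359, c = 147, d = 248.
Risk in exposed = 1067/2426 = 0.43982; risk in unexposed = 147/395 = 0.37215.
RR = 0.43982 / 0.37215 = 1.18183
The risk among the exposed is 1.18 times that among the unexposed.

1.182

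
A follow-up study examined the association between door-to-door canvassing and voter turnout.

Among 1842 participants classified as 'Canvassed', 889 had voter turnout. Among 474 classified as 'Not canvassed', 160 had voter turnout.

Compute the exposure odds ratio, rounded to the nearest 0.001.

From the description: a = 889, b = 953, c = 160, d = 314.
OR = (a·d)/(b·c) = (889 × 314) / (953 × 160) = 279146 / 152480 = 1.83071
The odds of voter turnout are about 1.83 times as high in the canvassed group.

1.831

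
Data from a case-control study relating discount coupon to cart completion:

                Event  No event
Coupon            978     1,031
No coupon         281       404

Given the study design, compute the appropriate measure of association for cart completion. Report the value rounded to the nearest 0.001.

1.364

Cells: a = 978, b = 1031, c = 281, d = 404.
This is a case-control study: participants were sampled on outcome status, so risks in the source population cannot be estimated directly — relative risk is not valid here. The odds ratio is the appropriate measure.
OR = (a·d)/(b·c) = (978 × 404) / (1031 × 281) = 395112 / 289711 = 1.36381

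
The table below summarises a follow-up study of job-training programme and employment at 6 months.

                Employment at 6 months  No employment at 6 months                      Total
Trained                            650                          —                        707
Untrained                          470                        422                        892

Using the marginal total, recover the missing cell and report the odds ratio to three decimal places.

10.239

The missing cell is in the exposed row: 707 − 650 = 57.
So a = 650, b = 57, c = 470, d = 422.
OR = (a·d)/(b·c) = (650 × 422) / (57 × 470) = 274300 / 26790 = 10.23890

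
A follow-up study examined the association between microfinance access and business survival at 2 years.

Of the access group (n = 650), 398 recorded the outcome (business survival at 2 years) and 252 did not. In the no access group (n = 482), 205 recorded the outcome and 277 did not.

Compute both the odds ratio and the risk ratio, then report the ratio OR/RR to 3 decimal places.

From the description: a = 398, b = 252, c = 205, d = 277.
OR = (398·277)/(252·205) = 110246/51660 = 2.13407
Risk in exposed = 398/650 = 0.61231; risk in unexposed = 205/482 = 0.42531; RR = 1.43967
OR/RR = 2.13407 / 1.43967 = 1.48233
The outcome is not rare, so the OR lies further from 1 than the RR.

1.482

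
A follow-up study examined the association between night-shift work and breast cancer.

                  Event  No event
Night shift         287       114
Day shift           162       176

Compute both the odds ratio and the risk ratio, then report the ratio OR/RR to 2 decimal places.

Cells: a = 287, b = 114, c = 162, d = 176.
OR = (287·176)/(114·162) = 50512/18468 = 2.73511
Risk in exposed = 287/401 = 0.71571; risk in unexposed = 162/338 = 0.47929; RR = 1.49327
OR/RR = 2.73511 / 1.49327 = 1.83162
The outcome is not rare, so the OR lies further from 1 than the RR.

1.83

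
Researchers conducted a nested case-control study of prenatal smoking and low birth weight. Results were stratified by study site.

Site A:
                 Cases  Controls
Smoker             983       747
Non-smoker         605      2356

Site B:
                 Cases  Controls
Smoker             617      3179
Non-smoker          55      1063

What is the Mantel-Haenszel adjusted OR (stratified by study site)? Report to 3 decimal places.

4.754

OR_MH = Σ(aᵢdᵢ/nᵢ) / Σ(bᵢcᵢ/nᵢ), where nᵢ is the stratum total.
Stratum 1 (Site A): n = 4691; a·d/n = 983·2356/4691 = 493.7003; b·c/n = 747·605/4691 = 96.3409
Stratum 2 (Site B): n = 4914; a·d/n = 617·1063/4914 = 133.4699; b·c/n = 3179·55/4914 = 35.5810
OR_MH = (493.7003 + 133.4699) / (96.3409 + 35.5810) = 627.1702 / 131.9219 = 4.75410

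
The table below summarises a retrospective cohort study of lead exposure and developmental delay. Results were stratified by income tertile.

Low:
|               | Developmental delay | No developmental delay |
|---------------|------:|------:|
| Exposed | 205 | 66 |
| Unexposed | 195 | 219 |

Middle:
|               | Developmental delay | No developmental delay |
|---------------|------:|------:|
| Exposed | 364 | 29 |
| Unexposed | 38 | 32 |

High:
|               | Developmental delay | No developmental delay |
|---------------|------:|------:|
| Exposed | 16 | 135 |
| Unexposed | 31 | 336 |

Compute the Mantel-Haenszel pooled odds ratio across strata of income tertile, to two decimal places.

OR_MH = Σ(aᵢdᵢ/nᵢ) / Σ(bᵢcᵢ/nᵢ), where nᵢ is the stratum total.
Stratum 1 (Low): n = 685; a·d/n = 205·219/685 = 65.5401; b·c/n = 66·195/685 = 18.7883
Stratum 2 (Middle): n = 463; a·d/n = 364·32/463 = 25.1577; b·c/n = 29·38/463 = 2.3801
Stratum 3 (High): n = 518; a·d/n = 16·336/518 = 10.3784; b·c/n = 135·31/518 = 8.0792
OR_MH = (65.5401 + 25.1577 + 10.3784) / (18.7883 + 2.3801 + 8.0792) = 101.0762 / 29.2476 = 3.45588

3.46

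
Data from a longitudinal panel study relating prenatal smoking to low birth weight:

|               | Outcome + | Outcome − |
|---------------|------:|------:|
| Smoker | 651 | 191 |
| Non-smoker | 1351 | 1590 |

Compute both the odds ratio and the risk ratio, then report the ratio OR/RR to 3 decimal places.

2.383

Cells: a = 651, b = 191, c = 1351, d = 1590.
OR = (651·1590)/(191·1351) = 1035090/258041 = 4.01134
Risk in exposed = 651/842 = 0.77316; risk in unexposed = 1351/2941 = 0.45937; RR = 1.68309
OR/RR = 4.01134 / 1.68309 = 2.38331
The outcome is not rare, so the OR lies further from 1 than the RR.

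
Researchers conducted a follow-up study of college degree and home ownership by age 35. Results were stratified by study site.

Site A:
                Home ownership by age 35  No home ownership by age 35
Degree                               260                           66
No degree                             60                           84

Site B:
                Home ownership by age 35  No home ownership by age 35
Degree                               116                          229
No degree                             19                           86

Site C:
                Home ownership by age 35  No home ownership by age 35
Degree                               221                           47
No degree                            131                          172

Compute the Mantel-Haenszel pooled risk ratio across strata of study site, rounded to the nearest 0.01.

RR_MH = Σ(aᵢ·n₀ᵢ/nᵢ) / Σ(cᵢ·n₁ᵢ/nᵢ), with n₁ᵢ = aᵢ+bᵢ (exposed), n₀ᵢ = cᵢ+dᵢ (unexposed), nᵢ = n₁ᵢ+n₀ᵢ.
Stratum 1 (Site A): n₁ = 326, n₀ = 144, n = 470; a·n₀/n = 260·144/470 = 79.6596; c·n₁/n = 60·326/470 = 41.6170
Stratum 2 (Site B): n₁ = 345, n₀ = 105, n = 450; a·n₀/n = 116·105/450 = 27.0667; c·n₁/n = 19·345/450 = 14.5667
Stratum 3 (Site C): n₁ = 268, n₀ = 303, n = 571; a·n₀/n = 221·303/571 = 117.2732; c·n₁/n = 131·268/571 = 61.4851
RR_MH = (79.6596 + 27.0667 + 117.2732) / (41.6170 + 14.5667 + 61.4851) = 223.9994 / 117.6688 = 1.90364

1.90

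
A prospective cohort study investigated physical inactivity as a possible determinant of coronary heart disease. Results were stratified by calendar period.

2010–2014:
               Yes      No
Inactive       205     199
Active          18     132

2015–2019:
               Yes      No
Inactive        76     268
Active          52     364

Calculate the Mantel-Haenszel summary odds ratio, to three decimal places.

3.437

OR_MH = Σ(aᵢdᵢ/nᵢ) / Σ(bᵢcᵢ/nᵢ), where nᵢ is the stratum total.
Stratum 1 (2010–2014): n = 554; a·d/n = 205·132/554 = 48.8448; b·c/n = 199·18/554 = 6.4657
Stratum 2 (2015–2019): n = 760; a·d/n = 76·364/760 = 36.4000; b·c/n = 268·52/760 = 18.3368
OR_MH = (48.8448 + 36.4000) / (6.4657 + 18.3368) = 85.2448 / 24.8025 = 3.43694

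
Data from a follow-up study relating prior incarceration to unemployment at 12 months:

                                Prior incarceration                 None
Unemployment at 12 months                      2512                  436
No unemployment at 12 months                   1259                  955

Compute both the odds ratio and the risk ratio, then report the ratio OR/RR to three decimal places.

2.056

Reading the table with exposure as columns: a = 2512 (Prior incarceration, case), b = 1259 (Prior incarceration, non-case), c = 436 (None, case), d = 955.
OR = (2512·955)/(1259·436) = 2398960/548924 = 4.37030
Risk in exposed = 2512/3771 = 0.66614; risk in unexposed = 436/1391 = 0.31344; RR = 2.12522
OR/RR = 4.37030 / 2.12522 = 2.05640
The outcome is not rare, so the OR lies further from 1 than the RR.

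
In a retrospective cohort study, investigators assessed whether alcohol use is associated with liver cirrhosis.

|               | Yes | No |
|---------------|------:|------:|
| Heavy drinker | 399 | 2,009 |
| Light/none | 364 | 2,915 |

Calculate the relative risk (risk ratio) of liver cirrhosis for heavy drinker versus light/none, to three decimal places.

Cells: a = 399, b = 2009, c = 364, d = 2915.
Risk in exposed = 399/2408 = 0.16570; risk in unexposed = 364/3279 = 0.11101.
RR = 0.16570 / 0.11101 = 1.49264
The risk among the exposed is 1.49 times that among the unexposed.

1.493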